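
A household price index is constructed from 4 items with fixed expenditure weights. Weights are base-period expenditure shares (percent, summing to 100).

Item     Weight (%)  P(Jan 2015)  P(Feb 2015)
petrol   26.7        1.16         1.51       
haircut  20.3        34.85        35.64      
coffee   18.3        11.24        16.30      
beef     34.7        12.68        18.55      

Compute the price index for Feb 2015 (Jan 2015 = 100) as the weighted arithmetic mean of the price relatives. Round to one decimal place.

132.8

petrol: 26.7 × (1.51/1.16) = 26.7 × 1.301724 = 34.7560
haircut: 20.3 × (35.64/34.85) = 20.3 × 1.022669 = 20.7602
coffee: 18.3 × (16.30/11.24) = 18.3 × 1.450178 = 26.5383
beef: 34.7 × (18.55/12.68) = 34.7 × 1.462934 = 50.7638
Index = Σ wᵢ·(p₁ᵢ/p₀ᵢ) = 34.7560 + 20.7602 + 26.5383 + 50.7638 = 132.8183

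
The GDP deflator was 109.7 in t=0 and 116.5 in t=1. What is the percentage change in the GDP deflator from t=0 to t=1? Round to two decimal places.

Change = (116.5 − 109.7) / 109.7 × 100
       = 6.8 / 109.7 × 100 = 6.1987%

6.20%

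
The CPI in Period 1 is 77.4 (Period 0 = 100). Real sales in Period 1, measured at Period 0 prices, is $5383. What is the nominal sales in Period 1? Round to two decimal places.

Nominal = Real × (Index/100) = 5383 × (77.4/100)
        = 5383 × 0.774 = 4166.4420

4166.44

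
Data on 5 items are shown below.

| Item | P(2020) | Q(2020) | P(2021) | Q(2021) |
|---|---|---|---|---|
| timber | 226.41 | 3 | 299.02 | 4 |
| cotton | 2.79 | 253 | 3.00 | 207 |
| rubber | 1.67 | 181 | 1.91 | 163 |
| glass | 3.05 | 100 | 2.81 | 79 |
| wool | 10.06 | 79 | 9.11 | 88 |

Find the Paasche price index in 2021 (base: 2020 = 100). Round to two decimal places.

Paasche price index uses current-period quantities as weights.
ΣP(2021)·Q(2021) = 299.02×4 + 3.00×207 + 1.91×163 + 2.81×79 + 9.11×88 = 1196.08 + 621 + 311.33 + 221.99 + 801.68 = 3152.08
ΣP(2020)·Q(2021) = 226.41×4 + 2.79×207 + 1.67×163 + 3.05×79 + 10.06×88 = 905.64 + 577.53 + 272.21 + 240.95 + 885.28 = 2881.61
Index = 3152.08 / 2881.61 × 100 = 109.3861

109.39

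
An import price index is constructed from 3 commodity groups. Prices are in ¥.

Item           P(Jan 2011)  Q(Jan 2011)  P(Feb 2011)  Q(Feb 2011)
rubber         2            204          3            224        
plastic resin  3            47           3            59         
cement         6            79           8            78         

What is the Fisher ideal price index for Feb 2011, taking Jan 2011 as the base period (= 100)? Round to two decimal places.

Laspeyres component (base-period weights):
ΣP(Feb 2011)Q(Jan 2011) = 3×204 + 3×47 + 8×79 = 612 + 141 + 632 = 1385
ΣP(Jan 2011)Q(Jan 2011) = 2×204 + 3×47 + 6×79 = 408 + 141 + 474 = 1023
L = 1385 / 1023 × 100 = 135.3861
Paasche component (current-period weights):
ΣP(Feb 2011)Q(Feb 2011) = 3×224 + 3×59 + 8×78 = 672 + 177 + 624 = 1473
ΣP(Jan 2011)Q(Feb 2011) = 2×224 + 3×59 + 6×78 = 448 + 177 + 468 = 1093
P = 1473 / 1093 × 100 = 134.7667
Fisher = √(L × P) = √(135.3861 × 134.7667) = 135.0761

135.08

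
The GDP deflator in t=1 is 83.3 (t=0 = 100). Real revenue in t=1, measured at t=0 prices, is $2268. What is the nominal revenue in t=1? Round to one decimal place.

Nominal = Real × (Index/100) = 2268 × (83.3/100)
        = 2268 × 0.833 = 1889.2440

1889.2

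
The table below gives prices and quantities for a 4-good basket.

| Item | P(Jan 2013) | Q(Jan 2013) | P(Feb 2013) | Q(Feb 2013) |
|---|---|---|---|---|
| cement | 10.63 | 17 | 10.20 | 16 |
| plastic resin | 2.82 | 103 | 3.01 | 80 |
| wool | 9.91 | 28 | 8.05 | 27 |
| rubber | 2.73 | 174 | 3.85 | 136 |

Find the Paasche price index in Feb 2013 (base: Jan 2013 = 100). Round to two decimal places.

Paasche price index uses current-period quantities as weights.
ΣP(Feb 2013)·Q(Feb 2013) = 10.20×16 + 3.01×80 + 8.05×27 + 3.85×136 = 163.2 + 240.8 + 217.35 + 523.6 = 1144.95
ΣP(Jan 2013)·Q(Feb 2013) = 10.63×16 + 2.82×80 + 9.91×27 + 2.73×136 = 170.08 + 225.6 + 267.57 + 371.28 = 1034.53
Index = 1144.95 / 1034.53 × 100 = 110.6734

110.67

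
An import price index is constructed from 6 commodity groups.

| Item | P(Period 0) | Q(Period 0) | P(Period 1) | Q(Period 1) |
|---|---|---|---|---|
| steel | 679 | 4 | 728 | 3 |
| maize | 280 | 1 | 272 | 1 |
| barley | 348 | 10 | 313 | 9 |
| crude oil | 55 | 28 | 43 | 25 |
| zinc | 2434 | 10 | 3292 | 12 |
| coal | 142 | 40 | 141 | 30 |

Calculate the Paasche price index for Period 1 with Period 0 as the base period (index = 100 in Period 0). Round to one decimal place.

Paasche price index uses current-period quantities as weights.
ΣP(Period 1)·Q(Period 1) = 728×3 + 272×1 + 313×9 + 43×25 + 3292×12 + 141×30 = 2184 + 272 + 2817 + 1075 + 39504 + 4230 = 50082
ΣP(Period 0)·Q(Period 1) = 679×3 + 280×1 + 348×9 + 55×25 + 2434×12 + 142×30 = 2037 + 280 + 3132 + 1375 + 29208 + 4260 = 40292
Index = 50082 / 40292 × 100 = 124.2976

124.3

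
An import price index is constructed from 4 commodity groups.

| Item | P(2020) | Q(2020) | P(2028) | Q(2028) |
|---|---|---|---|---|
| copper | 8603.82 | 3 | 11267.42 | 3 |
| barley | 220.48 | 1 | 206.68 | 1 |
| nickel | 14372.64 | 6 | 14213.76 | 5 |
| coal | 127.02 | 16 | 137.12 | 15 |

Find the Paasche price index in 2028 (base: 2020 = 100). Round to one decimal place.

107.3

Paasche price index uses current-period quantities as weights.
ΣP(2028)·Q(2028) = 11267.42×3 + 206.68×1 + 14213.76×5 + 137.12×15 = 33802.26 + 206.68 + 71068.8 + 2056.8 = 107134.54
ΣP(2020)·Q(2028) = 8603.82×3 + 220.48×1 + 14372.64×5 + 127.02×15 = 25811.46 + 220.48 + 71863.2 + 1905.3 = 99800.44
Index = 107134.54 / 99800.44 × 100 = 107.3488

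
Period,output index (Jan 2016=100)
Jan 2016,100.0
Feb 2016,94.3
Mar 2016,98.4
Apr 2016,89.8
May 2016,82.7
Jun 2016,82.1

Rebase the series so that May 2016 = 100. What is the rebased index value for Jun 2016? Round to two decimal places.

Rebased(Jun 2016) = 82.1 / 82.7 × 100 = 99.2745

99.27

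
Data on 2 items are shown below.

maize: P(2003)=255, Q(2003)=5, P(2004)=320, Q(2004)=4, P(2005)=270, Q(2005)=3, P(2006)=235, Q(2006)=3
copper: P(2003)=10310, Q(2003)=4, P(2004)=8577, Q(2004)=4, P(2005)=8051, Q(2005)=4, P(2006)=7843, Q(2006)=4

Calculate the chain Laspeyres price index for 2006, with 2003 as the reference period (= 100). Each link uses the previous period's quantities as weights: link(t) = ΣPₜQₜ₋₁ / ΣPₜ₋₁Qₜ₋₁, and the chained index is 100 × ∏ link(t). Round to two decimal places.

76.75

Link 2003→2004:
ΣP(2004)Q(2003) = 320×5 + 8577×4 = 1600 + 34308 = 35908
ΣP(2003)Q(2003) = 255×5 + 10310×4 = 1275 + 41240 = 42515
link = 35908/42515 = 0.844596
Link 2004→2005:
ΣP(2005)Q(2004) = 270×4 + 8051×4 = 1080 + 32204 = 33284
ΣP(2004)Q(2004) = 320×4 + 8577×4 = 1280 + 34308 = 35588
link = 33284/35588 = 0.935259
Link 2005→2006:
ΣP(2006)Q(2005) = 235×3 + 7843×4 = 705 + 31372 = 32077
ΣP(2005)Q(2005) = 270×3 + 8051×4 = 810 + 32204 = 33014
link = 32077/33014 = 0.971618
Chained index = 100 × 0.844596 × 0.935259 × 0.971618 = 76.7497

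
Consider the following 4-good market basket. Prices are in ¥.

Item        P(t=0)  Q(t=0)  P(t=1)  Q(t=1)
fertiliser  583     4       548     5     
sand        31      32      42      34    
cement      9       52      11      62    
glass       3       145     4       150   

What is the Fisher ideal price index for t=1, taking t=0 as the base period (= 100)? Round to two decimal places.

Laspeyres component (base-period weights):
ΣP(t=1)Q(t=0) = 548×4 + 42×32 + 11×52 + 4×145 = 2192 + 1344 + 572 + 580 = 4688
ΣP(t=0)Q(t=0) = 583×4 + 31×32 + 9×52 + 3×145 = 2332 + 992 + 468 + 435 = 4227
L = 4688 / 4227 × 100 = 110.9061
Paasche component (current-period weights):
ΣP(t=1)Q(t=1) = 548×5 + 42×34 + 11×62 + 4×150 = 2740 + 1428 + 682 + 600 = 5450
ΣP(t=0)Q(t=1) = 583×5 + 31×34 + 9×62 + 3×150 = 2915 + 1054 + 558 + 450 = 4977
P = 5450 / 4977 × 100 = 109.5037
Fisher = √(L × P) = √(110.9061 × 109.5037) = 110.2027

110.20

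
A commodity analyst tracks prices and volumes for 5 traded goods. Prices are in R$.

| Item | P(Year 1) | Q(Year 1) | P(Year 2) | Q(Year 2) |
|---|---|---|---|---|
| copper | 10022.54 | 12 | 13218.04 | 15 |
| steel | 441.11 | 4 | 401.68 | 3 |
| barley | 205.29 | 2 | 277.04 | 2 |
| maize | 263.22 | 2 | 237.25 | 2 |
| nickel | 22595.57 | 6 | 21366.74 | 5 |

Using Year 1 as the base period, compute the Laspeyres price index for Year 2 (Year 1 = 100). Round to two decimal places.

111.95

Laspeyres price index uses base-period quantities as weights.
ΣP(Year 2)·Q(Year 1) = 13218.04×12 + 401.68×4 + 277.04×2 + 237.25×2 + 21366.74×6 = 158616.48 + 1606.72 + 554.08 + 474.5 + 128200.44 = 289452.22
ΣP(Year 1)·Q(Year 1) = 10022.54×12 + 441.11×4 + 205.29×2 + 263.22×2 + 22595.57×6 = 120270.48 + 1764.44 + 410.58 + 526.44 + 135573.42 = 258545.36
Index = 289452.22 / 258545.36 × 100 = 111.9541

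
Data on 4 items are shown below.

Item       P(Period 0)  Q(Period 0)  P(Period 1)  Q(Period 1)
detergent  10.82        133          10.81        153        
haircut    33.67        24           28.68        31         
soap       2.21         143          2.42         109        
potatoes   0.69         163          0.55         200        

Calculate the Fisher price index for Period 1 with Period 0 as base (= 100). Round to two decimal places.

95.25

Laspeyres component (base-period weights):
ΣP(Period 1)Q(Period 0) = 10.81×133 + 28.68×24 + 2.42×143 + 0.55×163 = 1437.73 + 688.32 + 346.06 + 89.65 = 2561.76
ΣP(Period 0)Q(Period 0) = 10.82×133 + 33.67×24 + 2.21×143 + 0.69×163 = 1439.06 + 808.08 + 316.03 + 112.47 = 2675.64
L = 2561.76 / 2675.64 × 100 = 95.7438
Paasche component (current-period weights):
ΣP(Period 1)Q(Period 1) = 10.81×153 + 28.68×31 + 2.42×109 + 0.55×200 = 1653.93 + 889.08 + 263.78 + 110 = 2916.79
ΣP(Period 0)Q(Period 1) = 10.82×153 + 33.67×31 + 2.21×109 + 0.69×200 = 1655.46 + 1043.77 + 240.89 + 138 = 3078.12
P = 2916.79 / 3078.12 × 100 = 94.7588
Fisher = √(L × P) = √(95.7438 × 94.7588) = 95.2500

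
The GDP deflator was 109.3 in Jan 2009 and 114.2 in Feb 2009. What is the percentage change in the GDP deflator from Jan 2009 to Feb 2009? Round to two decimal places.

Change = (114.2 − 109.3) / 109.3 × 100
       = 4.9 / 109.3 × 100 = 4.4831%

4.48%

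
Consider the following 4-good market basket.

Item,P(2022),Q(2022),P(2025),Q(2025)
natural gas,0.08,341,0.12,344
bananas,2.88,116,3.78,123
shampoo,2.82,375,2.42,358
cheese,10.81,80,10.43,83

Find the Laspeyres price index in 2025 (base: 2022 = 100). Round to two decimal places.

Laspeyres price index uses base-period quantities as weights.
ΣP(2025)·Q(2022) = 0.12×341 + 3.78×116 + 2.42×375 + 10.43×80 = 40.92 + 438.48 + 907.5 + 834.4 = 2221.3
ΣP(2022)·Q(2022) = 0.08×341 + 2.88×116 + 2.82×375 + 10.81×80 = 27.28 + 334.08 + 1057.5 + 864.8 = 2283.66
Index = 2221.3 / 2283.66 × 100 = 97.2693

97.27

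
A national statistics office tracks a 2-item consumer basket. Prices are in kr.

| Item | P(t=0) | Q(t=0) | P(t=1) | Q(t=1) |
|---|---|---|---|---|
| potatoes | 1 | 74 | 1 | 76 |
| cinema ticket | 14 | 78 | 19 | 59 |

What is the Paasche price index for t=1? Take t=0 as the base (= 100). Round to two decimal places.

132.71

Paasche price index uses current-period quantities as weights.
ΣP(t=1)·Q(t=1) = 1×76 + 19×59 = 76 + 1121 = 1197
ΣP(t=0)·Q(t=1) = 1×76 + 14×59 = 76 + 826 = 902
Index = 1197 / 902 × 100 = 132.7051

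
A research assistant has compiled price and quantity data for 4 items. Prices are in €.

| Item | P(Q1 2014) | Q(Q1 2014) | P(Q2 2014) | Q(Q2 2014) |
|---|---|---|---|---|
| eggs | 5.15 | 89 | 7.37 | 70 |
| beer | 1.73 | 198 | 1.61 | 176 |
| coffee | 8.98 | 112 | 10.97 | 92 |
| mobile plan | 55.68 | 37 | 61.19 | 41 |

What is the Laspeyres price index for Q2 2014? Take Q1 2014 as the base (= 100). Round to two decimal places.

115.53

Laspeyres price index uses base-period quantities as weights.
ΣP(Q2 2014)·Q(Q1 2014) = 7.37×89 + 1.61×198 + 10.97×112 + 61.19×37 = 655.93 + 318.78 + 1228.64 + 2264.03 = 4467.38
ΣP(Q1 2014)·Q(Q1 2014) = 5.15×89 + 1.73×198 + 8.98×112 + 55.68×37 = 458.35 + 342.54 + 1005.76 + 2060.16 = 3866.81
Index = 4467.38 / 3866.81 × 100 = 115.5314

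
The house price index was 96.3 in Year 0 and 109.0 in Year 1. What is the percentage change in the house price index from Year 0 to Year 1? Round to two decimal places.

13.19%

Change = (109.0 − 96.3) / 96.3 × 100
       = 12.7 / 96.3 × 100 = 13.1880%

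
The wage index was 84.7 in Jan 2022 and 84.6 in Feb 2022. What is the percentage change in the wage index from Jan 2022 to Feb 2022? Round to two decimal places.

Change = (84.6 − 84.7) / 84.7 × 100
       = -0.1 / 84.7 × 100 = -0.1181%

-0.12%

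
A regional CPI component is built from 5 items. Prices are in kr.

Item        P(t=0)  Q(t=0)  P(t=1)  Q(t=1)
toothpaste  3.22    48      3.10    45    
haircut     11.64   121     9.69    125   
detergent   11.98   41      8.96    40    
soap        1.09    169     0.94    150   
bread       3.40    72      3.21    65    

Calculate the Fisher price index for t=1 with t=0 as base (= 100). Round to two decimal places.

Laspeyres component (base-period weights):
ΣP(t=1)Q(t=0) = 3.10×48 + 9.69×121 + 8.96×41 + 0.94×169 + 3.21×72 = 148.8 + 1172.49 + 367.36 + 158.86 + 231.12 = 2078.63
ΣP(t=0)Q(t=0) = 3.22×48 + 11.64×121 + 11.98×41 + 1.09×169 + 3.40×72 = 154.56 + 1408.44 + 491.18 + 184.21 + 244.8 = 2483.19
L = 2078.63 / 2483.19 × 100 = 83.7081
Paasche component (current-period weights):
ΣP(t=1)Q(t=1) = 3.10×45 + 9.69×125 + 8.96×40 + 0.94×150 + 3.21×65 = 139.5 + 1211.25 + 358.4 + 141 + 208.65 = 2058.8
ΣP(t=0)Q(t=1) = 3.22×45 + 11.64×125 + 11.98×40 + 1.09×150 + 3.40×65 = 144.9 + 1455 + 479.2 + 163.5 + 221 = 2463.6
P = 2058.8 / 2463.6 × 100 = 83.5688
Fisher = √(L × P) = √(83.7081 × 83.5688) = 83.6384

83.64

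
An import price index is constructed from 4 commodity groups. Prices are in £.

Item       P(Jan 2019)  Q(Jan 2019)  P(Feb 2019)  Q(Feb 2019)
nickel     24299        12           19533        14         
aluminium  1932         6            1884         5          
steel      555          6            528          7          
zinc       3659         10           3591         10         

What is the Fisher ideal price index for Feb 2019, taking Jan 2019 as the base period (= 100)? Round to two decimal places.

Laspeyres component (base-period weights):
ΣP(Feb 2019)Q(Jan 2019) = 19533×12 + 1884×6 + 528×6 + 3591×10 = 234396 + 11304 + 3168 + 35910 = 284778
ΣP(Jan 2019)Q(Jan 2019) = 24299×12 + 1932×6 + 555×6 + 3659×10 = 291588 + 11592 + 3330 + 36590 = 343100
L = 284778 / 343100 × 100 = 83.0015
Paasche component (current-period weights):
ΣP(Feb 2019)Q(Feb 2019) = 19533×14 + 1884×5 + 528×7 + 3591×10 = 273462 + 9420 + 3696 + 35910 = 322488
ΣP(Jan 2019)Q(Feb 2019) = 24299×14 + 1932×5 + 555×7 + 3659×10 = 340186 + 9660 + 3885 + 36590 = 390321
P = 322488 / 390321 × 100 = 82.6212
Fisher = √(L × P) = √(83.0015 × 82.6212) = 82.8111

82.81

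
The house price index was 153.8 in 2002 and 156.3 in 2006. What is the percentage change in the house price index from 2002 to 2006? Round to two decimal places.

Change = (156.3 − 153.8) / 153.8 × 100
       = 2.5 / 153.8 × 100 = 1.6255%

1.63%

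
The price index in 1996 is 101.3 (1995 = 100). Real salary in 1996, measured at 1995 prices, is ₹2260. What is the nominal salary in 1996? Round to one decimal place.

Nominal = Real × (Index/100) = 2260 × (101.3/100)
        = 2260 × 1.013 = 2289.3800

2289.4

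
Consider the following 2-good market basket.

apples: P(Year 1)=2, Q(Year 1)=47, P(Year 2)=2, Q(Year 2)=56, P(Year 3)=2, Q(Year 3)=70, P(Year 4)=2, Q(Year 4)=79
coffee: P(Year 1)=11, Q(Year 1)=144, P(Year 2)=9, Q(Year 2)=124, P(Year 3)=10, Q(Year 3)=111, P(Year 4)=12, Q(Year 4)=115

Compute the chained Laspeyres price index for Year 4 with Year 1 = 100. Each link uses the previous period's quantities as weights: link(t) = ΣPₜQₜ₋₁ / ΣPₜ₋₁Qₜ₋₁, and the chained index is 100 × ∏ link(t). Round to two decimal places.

107.40

Link Year 1→Year 2:
ΣP(Year 2)Q(Year 1) = 2×47 + 9×144 = 94 + 1296 = 1390
ΣP(Year 1)Q(Year 1) = 2×47 + 11×144 = 94 + 1584 = 1678
link = 1390/1678 = 0.828367
Link Year 2→Year 3:
ΣP(Year 3)Q(Year 2) = 2×56 + 10×124 = 112 + 1240 = 1352
ΣP(Year 2)Q(Year 2) = 2×56 + 9×124 = 112 + 1116 = 1228
link = 1352/1228 = 1.100977
Link Year 3→Year 4:
ΣP(Year 4)Q(Year 3) = 2×70 + 12×111 = 140 + 1332 = 1472
ΣP(Year 3)Q(Year 3) = 2×70 + 10×111 = 140 + 1110 = 1250
link = 1472/1250 = 1.177600
Chained index = 100 × 0.828367 × 1.100977 × 1.177600 = 107.3987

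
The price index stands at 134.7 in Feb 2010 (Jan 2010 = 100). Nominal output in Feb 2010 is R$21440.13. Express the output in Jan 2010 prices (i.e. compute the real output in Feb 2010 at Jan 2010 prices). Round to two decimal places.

Real = Nominal ÷ (Index/100) = 21440.13 ÷ (134.7/100)
     = 21440.13 ÷ 1.347 = 15916.9488

15916.95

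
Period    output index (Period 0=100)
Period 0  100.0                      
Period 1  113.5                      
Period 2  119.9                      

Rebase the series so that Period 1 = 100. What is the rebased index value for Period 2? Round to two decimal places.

105.64

Rebased(Period 2) = 119.9 / 113.5 × 100 = 105.6388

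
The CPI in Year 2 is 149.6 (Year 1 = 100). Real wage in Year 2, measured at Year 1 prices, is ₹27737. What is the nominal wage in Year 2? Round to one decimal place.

41494.6

Nominal = Real × (Index/100) = 27737 × (149.6/100)
        = 27737 × 1.496 = 41494.5520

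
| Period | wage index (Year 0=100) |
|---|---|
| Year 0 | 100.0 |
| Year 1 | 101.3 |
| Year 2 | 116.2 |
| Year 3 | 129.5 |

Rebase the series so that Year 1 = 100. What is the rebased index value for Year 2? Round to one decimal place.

Rebased(Year 2) = 116.2 / 101.3 × 100 = 114.7088

114.7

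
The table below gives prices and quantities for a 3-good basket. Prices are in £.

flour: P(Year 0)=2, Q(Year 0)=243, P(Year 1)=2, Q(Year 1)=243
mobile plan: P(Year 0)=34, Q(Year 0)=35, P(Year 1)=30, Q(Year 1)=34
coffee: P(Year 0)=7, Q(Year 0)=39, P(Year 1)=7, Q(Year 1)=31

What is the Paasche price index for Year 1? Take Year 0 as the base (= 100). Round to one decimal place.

Paasche price index uses current-period quantities as weights.
ΣP(Year 1)·Q(Year 1) = 2×243 + 30×34 + 7×31 = 486 + 1020 + 217 = 1723
ΣP(Year 0)·Q(Year 1) = 2×243 + 34×34 + 7×31 = 486 + 1156 + 217 = 1859
Index = 1723 / 1859 × 100 = 92.6842

92.7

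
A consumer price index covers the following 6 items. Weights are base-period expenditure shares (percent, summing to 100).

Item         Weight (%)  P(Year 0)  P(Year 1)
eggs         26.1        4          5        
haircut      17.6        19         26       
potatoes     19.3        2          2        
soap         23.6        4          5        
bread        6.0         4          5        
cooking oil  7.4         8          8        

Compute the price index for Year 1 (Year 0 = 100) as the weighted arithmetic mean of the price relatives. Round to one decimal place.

120.4

eggs: 26.1 × (5/4) = 26.1 × 1.250000 = 32.6250
haircut: 17.6 × (26/19) = 17.6 × 1.368421 = 24.0842
potatoes: 19.3 × (2/2) = 19.3 × 1.000000 = 19.3000
soap: 23.6 × (5/4) = 23.6 × 1.250000 = 29.5000
bread: 6.0 × (5/4) = 6.0 × 1.250000 = 7.5000
cooking oil: 7.4 × (8/8) = 7.4 × 1.000000 = 7.4000
Index = Σ wᵢ·(p₁ᵢ/p₀ᵢ) = 32.6250 + 24.0842 + 19.3000 + 29.5000 + 7.5000 + 7.4000 = 120.4092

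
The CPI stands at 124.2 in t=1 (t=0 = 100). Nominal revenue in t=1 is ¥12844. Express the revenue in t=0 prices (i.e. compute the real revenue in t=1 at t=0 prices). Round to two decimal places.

Real = Nominal ÷ (Index/100) = 12844 ÷ (124.2/100)
     = 12844 ÷ 1.242 = 10341.3849

10341.38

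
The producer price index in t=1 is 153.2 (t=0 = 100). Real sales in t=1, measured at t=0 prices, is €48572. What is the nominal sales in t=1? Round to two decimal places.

74412.30

Nominal = Real × (Index/100) = 48572 × (153.2/100)
        = 48572 × 1.532 = 74412.3040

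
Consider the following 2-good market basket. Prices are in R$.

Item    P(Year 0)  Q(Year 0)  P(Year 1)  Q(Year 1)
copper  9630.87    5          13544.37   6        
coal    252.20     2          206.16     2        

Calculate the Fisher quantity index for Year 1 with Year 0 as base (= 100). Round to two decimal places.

119.84

Laspeyres component (base-period weights):
ΣP(Year 0)Q(Year 1) = 9630.87×6 + 252.20×2 = 57785.22 + 504.4 = 58289.62
ΣP(Year 0)Q(Year 0) = 9630.87×5 + 252.20×2 = 48154.35 + 504.4 = 48658.75
L = 58289.62 / 48658.75 × 100 = 119.7927
Paasche component (current-period weights):
ΣP(Year 1)Q(Year 1) = 13544.37×6 + 206.16×2 = 81266.22 + 412.32 = 81678.54
ΣP(Year 1)Q(Year 0) = 13544.37×5 + 206.16×2 = 67721.85 + 412.32 = 68134.17
P = 81678.54 / 68134.17 × 100 = 119.8790
Fisher = √(L × P) = √(119.7927 × 119.8790) = 119.8358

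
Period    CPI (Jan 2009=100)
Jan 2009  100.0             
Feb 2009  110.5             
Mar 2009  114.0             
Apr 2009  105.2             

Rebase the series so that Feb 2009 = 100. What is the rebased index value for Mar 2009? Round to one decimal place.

103.2

Rebased(Mar 2009) = 114.0 / 110.5 × 100 = 103.1674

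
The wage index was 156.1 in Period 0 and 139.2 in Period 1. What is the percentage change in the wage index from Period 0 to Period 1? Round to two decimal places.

Change = (139.2 − 156.1) / 156.1 × 100
       = -16.9 / 156.1 × 100 = -10.8264%

-10.83%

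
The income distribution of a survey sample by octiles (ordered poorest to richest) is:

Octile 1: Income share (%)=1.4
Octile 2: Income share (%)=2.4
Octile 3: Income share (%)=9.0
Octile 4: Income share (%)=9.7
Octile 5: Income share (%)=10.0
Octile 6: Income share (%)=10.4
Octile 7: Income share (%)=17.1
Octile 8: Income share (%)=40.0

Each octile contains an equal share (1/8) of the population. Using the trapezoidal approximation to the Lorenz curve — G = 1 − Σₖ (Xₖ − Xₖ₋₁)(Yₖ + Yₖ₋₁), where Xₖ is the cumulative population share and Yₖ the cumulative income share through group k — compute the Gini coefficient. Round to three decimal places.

Cumulative income shares Yₖ: 0.0140, 0.0380, 0.1280, 0.2250, 0.3250, 0.4290, 0.6000, 1.0000
Σ (Xₖ−Xₖ₋₁)(Yₖ+Yₖ₋₁) = (1/8)(0.0140+0.0000) + (1/8)(0.0380+0.0140) + (1/8)(0.1280+0.0380) + (1/8)(0.2250+0.1280) + (1/8)(0.3250+0.2250) + (1/8)(0.4290+0.3250) + (1/8)(0.6000+0.4290) + (1/8)(1.0000+0.6000)
  = 0.0017 + 0.0065 + 0.0208 + 0.0441 + 0.0687 + 0.0942 + 0.1286 + 0.2000 = 0.5647
G = 1 − 0.5647 = 0.4353

0.435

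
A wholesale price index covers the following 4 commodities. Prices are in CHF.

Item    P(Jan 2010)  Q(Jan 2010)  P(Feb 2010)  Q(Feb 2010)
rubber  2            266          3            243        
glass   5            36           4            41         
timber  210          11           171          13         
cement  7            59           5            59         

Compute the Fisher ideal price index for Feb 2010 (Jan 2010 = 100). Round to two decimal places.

Laspeyres component (base-period weights):
ΣP(Feb 2010)Q(Jan 2010) = 3×266 + 4×36 + 171×11 + 5×59 = 798 + 144 + 1881 + 295 = 3118
ΣP(Jan 2010)Q(Jan 2010) = 2×266 + 5×36 + 210×11 + 7×59 = 532 + 180 + 2310 + 413 = 3435
L = 3118 / 3435 × 100 = 90.7715
Paasche component (current-period weights):
ΣP(Feb 2010)Q(Feb 2010) = 3×243 + 4×41 + 171×13 + 5×59 = 729 + 164 + 2223 + 295 = 3411
ΣP(Jan 2010)Q(Feb 2010) = 2×243 + 5×41 + 210×13 + 7×59 = 486 + 205 + 2730 + 413 = 3834
P = 3411 / 3834 × 100 = 88.9671
Fisher = √(L × P) = √(90.7715 × 88.9671) = 89.8648

89.86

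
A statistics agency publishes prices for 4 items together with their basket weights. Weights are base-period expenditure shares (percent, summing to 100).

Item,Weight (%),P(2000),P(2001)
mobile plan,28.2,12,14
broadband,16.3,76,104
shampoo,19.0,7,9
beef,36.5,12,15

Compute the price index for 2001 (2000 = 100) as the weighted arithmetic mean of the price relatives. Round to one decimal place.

125.3

mobile plan: 28.2 × (14/12) = 28.2 × 1.166667 = 32.9000
broadband: 16.3 × (104/76) = 16.3 × 1.368421 = 22.3053
shampoo: 19.0 × (9/7) = 19.0 × 1.285714 = 24.4286
beef: 36.5 × (15/12) = 36.5 × 1.250000 = 45.6250
Index = Σ wᵢ·(p₁ᵢ/p₀ᵢ) = 32.9000 + 22.3053 + 24.4286 + 45.6250 = 125.2588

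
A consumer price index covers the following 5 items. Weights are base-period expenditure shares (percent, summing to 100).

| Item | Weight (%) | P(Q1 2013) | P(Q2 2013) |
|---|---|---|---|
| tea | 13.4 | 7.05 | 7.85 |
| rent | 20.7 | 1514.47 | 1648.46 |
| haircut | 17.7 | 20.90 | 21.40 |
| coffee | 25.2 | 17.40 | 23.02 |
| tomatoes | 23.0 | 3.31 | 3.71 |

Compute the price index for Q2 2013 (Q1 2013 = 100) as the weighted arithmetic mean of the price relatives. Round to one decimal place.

tea: 13.4 × (7.85/7.05) = 13.4 × 1.113475 = 14.9206
rent: 20.7 × (1648.46/1514.47) = 20.7 × 1.088473 = 22.5314
haircut: 17.7 × (21.40/20.90) = 17.7 × 1.023923 = 18.1234
coffee: 25.2 × (23.02/17.40) = 25.2 × 1.322989 = 33.3393
tomatoes: 23.0 × (3.71/3.31) = 23.0 × 1.120846 = 25.7795
Index = Σ wᵢ·(p₁ᵢ/p₀ᵢ) = 14.9206 + 22.5314 + 18.1234 + 33.3393 + 25.7795 = 114.6942

114.7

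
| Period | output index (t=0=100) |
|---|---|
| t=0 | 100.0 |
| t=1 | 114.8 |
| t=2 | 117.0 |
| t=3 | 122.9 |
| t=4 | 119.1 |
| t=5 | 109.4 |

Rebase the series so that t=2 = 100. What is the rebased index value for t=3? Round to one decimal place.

105.0

Rebased(t=3) = 122.9 / 117.0 × 100 = 105.0427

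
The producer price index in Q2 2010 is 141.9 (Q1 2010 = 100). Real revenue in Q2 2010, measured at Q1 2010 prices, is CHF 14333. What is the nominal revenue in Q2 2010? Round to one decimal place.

Nominal = Real × (Index/100) = 14333 × (141.9/100)
        = 14333 × 1.419 = 20338.5270

20338.5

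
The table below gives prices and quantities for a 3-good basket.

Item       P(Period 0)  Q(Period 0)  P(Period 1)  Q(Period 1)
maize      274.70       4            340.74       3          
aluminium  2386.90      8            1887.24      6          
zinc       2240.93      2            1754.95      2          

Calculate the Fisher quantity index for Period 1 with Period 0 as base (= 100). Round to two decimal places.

79.47

Laspeyres component (base-period weights):
ΣP(Period 0)Q(Period 1) = 274.70×3 + 2386.90×6 + 2240.93×2 = 824.1 + 14321.4 + 4481.86 = 19627.36
ΣP(Period 0)Q(Period 0) = 274.70×4 + 2386.90×8 + 2240.93×2 = 1098.8 + 19095.2 + 4481.86 = 24675.86
L = 19627.36 / 24675.86 × 100 = 79.5407
Paasche component (current-period weights):
ΣP(Period 1)Q(Period 1) = 340.74×3 + 1887.24×6 + 1754.95×2 = 1022.22 + 11323.44 + 3509.9 = 15855.56
ΣP(Period 1)Q(Period 0) = 340.74×4 + 1887.24×8 + 1754.95×2 = 1362.96 + 15097.92 + 3509.9 = 19970.78
P = 15855.56 / 19970.78 × 100 = 79.3938
Fisher = √(L × P) = √(79.5407 × 79.3938) = 79.4672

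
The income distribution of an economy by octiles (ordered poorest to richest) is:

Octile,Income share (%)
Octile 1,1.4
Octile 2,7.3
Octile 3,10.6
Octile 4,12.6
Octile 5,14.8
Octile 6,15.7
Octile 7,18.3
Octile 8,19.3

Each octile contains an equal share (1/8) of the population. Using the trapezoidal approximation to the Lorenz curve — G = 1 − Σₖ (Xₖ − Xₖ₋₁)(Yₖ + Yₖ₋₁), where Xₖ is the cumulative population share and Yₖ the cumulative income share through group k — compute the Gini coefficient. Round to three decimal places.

Cumulative income shares Yₖ: 0.0140, 0.0870, 0.1930, 0.3190, 0.4670, 0.6240, 0.8070, 1.0000
Σ (Xₖ−Xₖ₋₁)(Yₖ+Yₖ₋₁) = (1/8)(0.0140+0.0000) + (1/8)(0.0870+0.0140) + (1/8)(0.1930+0.0870) + (1/8)(0.3190+0.1930) + (1/8)(0.4670+0.3190) + (1/8)(0.6240+0.4670) + (1/8)(0.8070+0.6240) + (1/8)(1.0000+0.8070)
  = 0.0017 + 0.0126 + 0.0350 + 0.0640 + 0.0983 + 0.1364 + 0.1789 + 0.2259 = 0.7528
G = 1 − 0.7528 = 0.2472

0.247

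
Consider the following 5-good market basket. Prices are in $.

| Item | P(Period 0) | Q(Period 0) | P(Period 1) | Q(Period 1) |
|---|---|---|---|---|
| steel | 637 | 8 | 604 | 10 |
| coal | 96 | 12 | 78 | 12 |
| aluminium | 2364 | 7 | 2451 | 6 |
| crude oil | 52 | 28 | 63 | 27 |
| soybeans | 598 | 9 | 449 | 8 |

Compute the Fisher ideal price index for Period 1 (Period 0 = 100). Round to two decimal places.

Laspeyres component (base-period weights):
ΣP(Period 1)Q(Period 0) = 604×8 + 78×12 + 2451×7 + 63×28 + 449×9 = 4832 + 936 + 17157 + 1764 + 4041 = 28730
ΣP(Period 0)Q(Period 0) = 637×8 + 96×12 + 2364×7 + 52×28 + 598×9 = 5096 + 1152 + 16548 + 1456 + 5382 = 29634
L = 28730 / 29634 × 100 = 96.9494
Paasche component (current-period weights):
ΣP(Period 1)Q(Period 1) = 604×10 + 78×12 + 2451×6 + 63×27 + 449×8 = 6040 + 936 + 14706 + 1701 + 3592 = 26975
ΣP(Period 0)Q(Period 1) = 637×10 + 96×12 + 2364×6 + 52×27 + 598×8 = 6370 + 1152 + 14184 + 1404 + 4784 = 27894
P = 26975 / 27894 × 100 = 96.7054
Fisher = √(L × P) = √(96.9494 × 96.7054) = 96.8273

96.83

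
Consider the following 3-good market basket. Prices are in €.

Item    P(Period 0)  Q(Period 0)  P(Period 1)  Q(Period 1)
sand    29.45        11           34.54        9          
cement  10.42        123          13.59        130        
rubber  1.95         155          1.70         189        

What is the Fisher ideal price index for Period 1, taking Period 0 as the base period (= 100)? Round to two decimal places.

Laspeyres component (base-period weights):
ΣP(Period 1)Q(Period 0) = 34.54×11 + 13.59×123 + 1.70×155 = 379.94 + 1671.57 + 263.5 = 2315.01
ΣP(Period 0)Q(Period 0) = 29.45×11 + 10.42×123 + 1.95×155 = 323.95 + 1281.66 + 302.25 = 1907.86
L = 2315.01 / 1907.86 × 100 = 121.3407
Paasche component (current-period weights):
ΣP(Period 1)Q(Period 1) = 34.54×9 + 13.59×130 + 1.70×189 = 310.86 + 1766.7 + 321.3 = 2398.86
ΣP(Period 0)Q(Period 1) = 29.45×9 + 10.42×130 + 1.95×189 = 265.05 + 1354.6 + 368.55 = 1988.2
P = 2398.86 / 1988.2 × 100 = 120.6549
Fisher = √(L × P) = √(121.3407 × 120.6549) = 120.9973

121.00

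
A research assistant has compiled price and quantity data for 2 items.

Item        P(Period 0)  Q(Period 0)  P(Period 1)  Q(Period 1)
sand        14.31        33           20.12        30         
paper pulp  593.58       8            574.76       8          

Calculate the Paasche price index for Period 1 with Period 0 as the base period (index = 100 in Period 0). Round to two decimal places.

100.46

Paasche price index uses current-period quantities as weights.
ΣP(Period 1)·Q(Period 1) = 20.12×30 + 574.76×8 = 603.6 + 4598.08 = 5201.68
ΣP(Period 0)·Q(Period 1) = 14.31×30 + 593.58×8 = 429.3 + 4748.64 = 5177.94
Index = 5201.68 / 5177.94 × 100 = 100.4585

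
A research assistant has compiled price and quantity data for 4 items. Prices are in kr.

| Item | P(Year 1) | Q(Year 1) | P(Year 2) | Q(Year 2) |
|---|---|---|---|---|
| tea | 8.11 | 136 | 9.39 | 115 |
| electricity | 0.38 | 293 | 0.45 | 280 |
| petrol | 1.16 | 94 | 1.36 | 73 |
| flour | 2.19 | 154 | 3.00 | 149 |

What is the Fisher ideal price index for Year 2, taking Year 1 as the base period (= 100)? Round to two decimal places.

Laspeyres component (base-period weights):
ΣP(Year 2)Q(Year 1) = 9.39×136 + 0.45×293 + 1.36×94 + 3.00×154 = 1277.04 + 131.85 + 127.84 + 462 = 1998.73
ΣP(Year 1)Q(Year 1) = 8.11×136 + 0.38×293 + 1.16×94 + 2.19×154 = 1102.96 + 111.34 + 109.04 + 337.26 = 1660.6
L = 1998.73 / 1660.6 × 100 = 120.3619
Paasche component (current-period weights):
ΣP(Year 2)Q(Year 2) = 9.39×115 + 0.45×280 + 1.36×73 + 3.00×149 = 1079.85 + 126 + 99.28 + 447 = 1752.13
ΣP(Year 1)Q(Year 2) = 8.11×115 + 0.38×280 + 1.16×73 + 2.19×149 = 932.65 + 106.4 + 84.68 + 326.31 = 1450.04
P = 1752.13 / 1450.04 × 100 = 120.8332
Fisher = √(L × P) = √(120.3619 × 120.8332) = 120.5973

120.60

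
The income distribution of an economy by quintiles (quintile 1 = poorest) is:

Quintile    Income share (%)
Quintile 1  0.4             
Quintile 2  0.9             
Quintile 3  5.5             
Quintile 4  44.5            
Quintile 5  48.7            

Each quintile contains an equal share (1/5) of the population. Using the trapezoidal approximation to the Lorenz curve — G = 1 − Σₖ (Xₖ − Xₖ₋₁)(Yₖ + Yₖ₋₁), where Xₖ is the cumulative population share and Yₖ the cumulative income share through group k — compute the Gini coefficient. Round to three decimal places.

0.561

Cumulative income shares Yₖ: 0.0040, 0.0130, 0.0680, 0.5130, 1.0000
Σ (Xₖ−Xₖ₋₁)(Yₖ+Yₖ₋₁) = (1/5)(0.0040+0.0000) + (1/5)(0.0130+0.0040) + (1/5)(0.0680+0.0130) + (1/5)(0.5130+0.0680) + (1/5)(1.0000+0.5130)
  = 0.0008 + 0.0034 + 0.0162 + 0.1162 + 0.3026 = 0.4392
G = 1 − 0.4392 = 0.5608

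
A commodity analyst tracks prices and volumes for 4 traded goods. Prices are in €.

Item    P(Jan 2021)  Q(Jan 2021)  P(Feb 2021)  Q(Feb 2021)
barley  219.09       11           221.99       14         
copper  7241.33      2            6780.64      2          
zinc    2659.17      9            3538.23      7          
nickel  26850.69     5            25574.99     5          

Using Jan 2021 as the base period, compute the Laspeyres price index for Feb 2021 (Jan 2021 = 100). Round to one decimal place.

Laspeyres price index uses base-period quantities as weights.
ΣP(Feb 2021)·Q(Jan 2021) = 221.99×11 + 6780.64×2 + 3538.23×9 + 25574.99×5 = 2441.89 + 13561.28 + 31844.07 + 127874.95 = 175722.19
ΣP(Jan 2021)·Q(Jan 2021) = 219.09×11 + 7241.33×2 + 2659.17×9 + 26850.69×5 = 2409.99 + 14482.66 + 23932.53 + 134253.45 = 175078.63
Index = 175722.19 / 175078.63 × 100 = 100.3676

100.4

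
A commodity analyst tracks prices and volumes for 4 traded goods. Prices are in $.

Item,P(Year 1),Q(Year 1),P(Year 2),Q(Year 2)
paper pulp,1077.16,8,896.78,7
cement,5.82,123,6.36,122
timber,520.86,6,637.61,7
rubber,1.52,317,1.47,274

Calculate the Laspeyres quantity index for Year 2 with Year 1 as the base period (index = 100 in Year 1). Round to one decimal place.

95.2

Laspeyres quantity index uses base-period prices as weights.
ΣP(Year 1)·Q(Year 2) = 1077.16×7 + 5.82×122 + 520.86×7 + 1.52×274 = 7540.12 + 710.04 + 3646.02 + 416.48 = 12312.66
ΣP(Year 1)·Q(Year 1) = 1077.16×8 + 5.82×123 + 520.86×6 + 1.52×317 = 8617.28 + 715.86 + 3125.16 + 481.84 = 12940.14
Index = 12312.66 / 12940.14 × 100 = 95.1509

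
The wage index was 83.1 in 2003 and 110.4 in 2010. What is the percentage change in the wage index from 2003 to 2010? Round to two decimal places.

32.85%

Change = (110.4 − 83.1) / 83.1 × 100
       = 27.3 / 83.1 × 100 = 32.8520%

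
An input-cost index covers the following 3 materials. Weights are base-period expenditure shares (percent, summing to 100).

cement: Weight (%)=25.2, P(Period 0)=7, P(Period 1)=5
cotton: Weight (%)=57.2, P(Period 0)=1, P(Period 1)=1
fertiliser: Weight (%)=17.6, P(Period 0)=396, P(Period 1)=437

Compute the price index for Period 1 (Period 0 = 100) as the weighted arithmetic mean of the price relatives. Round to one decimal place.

94.6

cement: 25.2 × (5/7) = 25.2 × 0.714286 = 18.0000
cotton: 57.2 × (1/1) = 57.2 × 1.000000 = 57.2000
fertiliser: 17.6 × (437/396) = 17.6 × 1.103535 = 19.4222
Index = Σ wᵢ·(p₁ᵢ/p₀ᵢ) = 18.0000 + 57.2000 + 19.4222 = 94.6222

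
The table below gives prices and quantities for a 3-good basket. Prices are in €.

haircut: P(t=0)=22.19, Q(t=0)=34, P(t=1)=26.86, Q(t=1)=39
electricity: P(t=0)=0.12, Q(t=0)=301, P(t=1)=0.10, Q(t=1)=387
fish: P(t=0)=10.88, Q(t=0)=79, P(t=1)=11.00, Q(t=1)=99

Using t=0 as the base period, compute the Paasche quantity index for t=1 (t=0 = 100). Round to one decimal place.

120.0

Paasche quantity index uses current-period prices as weights.
ΣP(t=1)·Q(t=1) = 26.86×39 + 0.10×387 + 11.00×99 = 1047.54 + 38.7 + 1089 = 2175.24
ΣP(t=1)·Q(t=0) = 26.86×34 + 0.10×301 + 11.00×79 = 913.24 + 30.1 + 869 = 1812.34
Index = 2175.24 / 1812.34 × 100 = 120.0238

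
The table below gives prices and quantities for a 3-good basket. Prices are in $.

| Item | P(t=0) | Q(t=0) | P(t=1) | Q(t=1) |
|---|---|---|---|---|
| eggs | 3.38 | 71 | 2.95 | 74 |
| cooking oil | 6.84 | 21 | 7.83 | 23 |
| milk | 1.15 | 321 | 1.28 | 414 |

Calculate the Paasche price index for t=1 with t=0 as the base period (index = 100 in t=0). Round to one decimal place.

105.1

Paasche price index uses current-period quantities as weights.
ΣP(t=1)·Q(t=1) = 2.95×74 + 7.83×23 + 1.28×414 = 218.3 + 180.09 + 529.92 = 928.31
ΣP(t=0)·Q(t=1) = 3.38×74 + 6.84×23 + 1.15×414 = 250.12 + 157.32 + 476.1 = 883.54
Index = 928.31 / 883.54 × 100 = 105.0671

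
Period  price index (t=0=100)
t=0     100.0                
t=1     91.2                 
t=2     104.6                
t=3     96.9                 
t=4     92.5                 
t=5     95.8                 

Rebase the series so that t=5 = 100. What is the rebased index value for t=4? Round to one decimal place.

96.6

Rebased(t=4) = 92.5 / 95.8 × 100 = 96.5553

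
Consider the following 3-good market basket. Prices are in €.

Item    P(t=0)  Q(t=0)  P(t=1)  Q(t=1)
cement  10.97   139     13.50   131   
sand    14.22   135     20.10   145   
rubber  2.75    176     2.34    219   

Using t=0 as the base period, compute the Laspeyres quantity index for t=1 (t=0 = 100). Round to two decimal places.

104.40

Laspeyres quantity index uses base-period prices as weights.
ΣP(t=0)·Q(t=1) = 10.97×131 + 14.22×145 + 2.75×219 = 1437.07 + 2061.9 + 602.25 = 4101.22
ΣP(t=0)·Q(t=0) = 10.97×139 + 14.22×135 + 2.75×176 = 1524.83 + 1919.7 + 484 = 3928.53
Index = 4101.22 / 3928.53 × 100 = 104.3958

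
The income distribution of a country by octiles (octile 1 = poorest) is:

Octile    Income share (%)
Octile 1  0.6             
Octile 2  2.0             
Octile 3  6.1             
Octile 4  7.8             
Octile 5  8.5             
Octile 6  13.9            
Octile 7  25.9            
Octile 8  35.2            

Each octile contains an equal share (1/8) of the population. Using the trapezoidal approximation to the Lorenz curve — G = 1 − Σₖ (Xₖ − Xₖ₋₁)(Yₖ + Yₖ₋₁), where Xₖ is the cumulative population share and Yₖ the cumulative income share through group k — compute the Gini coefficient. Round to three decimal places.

0.482

Cumulative income shares Yₖ: 0.0060, 0.0260, 0.0870, 0.1650, 0.2500, 0.3890, 0.6480, 1.0000
Σ (Xₖ−Xₖ₋₁)(Yₖ+Yₖ₋₁) = (1/8)(0.0060+0.0000) + (1/8)(0.0260+0.0060) + (1/8)(0.0870+0.0260) + (1/8)(0.1650+0.0870) + (1/8)(0.2500+0.1650) + (1/8)(0.3890+0.2500) + (1/8)(0.6480+0.3890) + (1/8)(1.0000+0.6480)
  = 0.0008 + 0.0040 + 0.0141 + 0.0315 + 0.0519 + 0.0799 + 0.1296 + 0.2060 = 0.5178
G = 1 − 0.5178 = 0.4822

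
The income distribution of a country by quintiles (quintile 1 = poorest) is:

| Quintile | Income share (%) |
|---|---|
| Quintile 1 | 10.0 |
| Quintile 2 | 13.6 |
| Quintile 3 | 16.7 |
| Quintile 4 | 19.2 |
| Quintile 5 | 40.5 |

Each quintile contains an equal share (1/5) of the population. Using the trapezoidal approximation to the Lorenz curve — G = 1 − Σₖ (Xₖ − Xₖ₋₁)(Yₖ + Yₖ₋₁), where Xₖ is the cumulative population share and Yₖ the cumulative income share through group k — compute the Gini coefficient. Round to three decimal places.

Cumulative income shares Yₖ: 0.1000, 0.2360, 0.4030, 0.5950, 1.0000
Σ (Xₖ−Xₖ₋₁)(Yₖ+Yₖ₋₁) = (1/5)(0.1000+0.0000) + (1/5)(0.2360+0.1000) + (1/5)(0.4030+0.2360) + (1/5)(0.5950+0.4030) + (1/5)(1.0000+0.5950)
  = 0.0200 + 0.0672 + 0.1278 + 0.1996 + 0.3190 = 0.7336
G = 1 − 0.7336 = 0.2664

0.266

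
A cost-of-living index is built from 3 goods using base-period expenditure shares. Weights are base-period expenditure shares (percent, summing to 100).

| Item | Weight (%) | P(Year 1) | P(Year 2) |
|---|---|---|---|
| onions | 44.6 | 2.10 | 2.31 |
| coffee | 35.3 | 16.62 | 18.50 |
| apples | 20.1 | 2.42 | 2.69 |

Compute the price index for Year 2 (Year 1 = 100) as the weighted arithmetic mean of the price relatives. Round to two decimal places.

110.70

onions: 44.6 × (2.31/2.10) = 44.6 × 1.100000 = 49.0600
coffee: 35.3 × (18.50/16.62) = 35.3 × 1.113117 = 39.2930
apples: 20.1 × (2.69/2.42) = 20.1 × 1.111570 = 22.3426
Index = Σ wᵢ·(p₁ᵢ/p₀ᵢ) = 49.0600 + 39.2930 + 22.3426 = 110.6956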